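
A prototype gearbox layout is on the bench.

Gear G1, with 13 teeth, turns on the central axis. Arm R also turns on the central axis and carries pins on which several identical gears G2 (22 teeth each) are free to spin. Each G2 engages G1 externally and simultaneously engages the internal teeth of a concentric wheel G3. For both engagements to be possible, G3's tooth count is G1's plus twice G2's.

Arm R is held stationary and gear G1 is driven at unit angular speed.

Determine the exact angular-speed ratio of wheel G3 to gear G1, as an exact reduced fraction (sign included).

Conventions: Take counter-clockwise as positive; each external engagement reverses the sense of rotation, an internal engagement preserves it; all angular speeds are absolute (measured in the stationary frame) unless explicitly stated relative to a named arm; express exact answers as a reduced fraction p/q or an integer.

recognized (axles ride arm R): planetary set, 13/22/57 teeth
ring teeth: 13 + 2·22 = 57
13(ω_sun−ω_arm) = −57(ω_ring−ω_arm),  ω_arm = 0, ω_sun = 1
ω_ring = 0 − (13/57)(1−0) = -13/57
ω_out/ω_in = -13/57

-13/57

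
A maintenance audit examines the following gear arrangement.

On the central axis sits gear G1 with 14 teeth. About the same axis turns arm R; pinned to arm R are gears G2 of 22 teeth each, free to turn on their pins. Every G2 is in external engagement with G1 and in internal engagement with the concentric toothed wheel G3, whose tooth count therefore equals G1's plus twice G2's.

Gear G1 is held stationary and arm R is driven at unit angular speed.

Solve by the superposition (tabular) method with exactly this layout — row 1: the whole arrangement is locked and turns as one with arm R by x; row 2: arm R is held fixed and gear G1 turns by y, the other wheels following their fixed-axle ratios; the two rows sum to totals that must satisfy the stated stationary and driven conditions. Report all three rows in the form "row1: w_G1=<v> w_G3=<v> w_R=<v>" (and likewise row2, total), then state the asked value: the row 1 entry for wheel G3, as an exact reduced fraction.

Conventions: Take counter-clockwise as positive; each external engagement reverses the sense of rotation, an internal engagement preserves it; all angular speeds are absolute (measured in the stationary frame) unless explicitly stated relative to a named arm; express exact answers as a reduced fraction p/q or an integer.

class = planetary set [G3 = 14+2·22 = 58; Willis about the carrier]
row 1 (train locked, turned with arm): all members turn x
row 2: sun turns y, ring = −(14/58)·y, arm 0
boundary: total ω_sun = x + y = 0 and total ω_arm = x = 1  ⇒  y = -1, x = 1
row 2 ring = −(14/58)·(-1) = 7/29
totals (row 1 + row 2): sun 1 + (-1) = 0, ring 1 + 7/29 = 36/29, arm 1 + 0 = 1
asked cell (row1, ring) = 1

row1: w_G1=1 w_G3=1 w_R=1
row2: w_G1=-1 w_G3=7/29 w_R=0
total: w_G1=0 w_G3=36/29 w_R=1
asked value: 1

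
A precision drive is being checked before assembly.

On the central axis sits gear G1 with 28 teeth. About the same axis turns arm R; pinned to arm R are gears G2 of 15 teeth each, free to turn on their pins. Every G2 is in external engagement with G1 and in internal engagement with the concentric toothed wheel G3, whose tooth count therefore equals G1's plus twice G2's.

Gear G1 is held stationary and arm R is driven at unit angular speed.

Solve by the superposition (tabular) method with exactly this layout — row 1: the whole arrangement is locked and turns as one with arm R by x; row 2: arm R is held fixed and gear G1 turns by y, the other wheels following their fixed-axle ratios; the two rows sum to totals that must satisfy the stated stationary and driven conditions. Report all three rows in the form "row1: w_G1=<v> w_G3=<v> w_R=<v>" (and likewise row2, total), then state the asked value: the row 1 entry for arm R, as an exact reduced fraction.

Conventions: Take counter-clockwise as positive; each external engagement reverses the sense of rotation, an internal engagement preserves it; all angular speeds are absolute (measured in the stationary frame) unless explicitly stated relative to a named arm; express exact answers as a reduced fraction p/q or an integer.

row1: w_G1=1 w_G3=1 w_R=1
row2: w_G1=-1 w_G3=14/29 w_R=0
total: w_G1=0 w_G3=43/29 w_R=1
asked value: 1

class = planetary set [G3 = 28+2·15 = 58; Willis about the carrier]
row 1 (train locked, turned with arm): all members turn x
row 2: sun turns y, ring = −(28/58)·y, arm 0
boundary: total ω_sun = x + y = 0 and total ω_arm = x = 1  ⇒  y = -1, x = 1
row 2 ring = −(28/58)·(-1) = 14/29
totals (row 1 + row 2): sun 1 + (-1) = 0, ring 1 + 14/29 = 43/29, arm 1 + 0 = 1
asked cell (row1, arm) = 1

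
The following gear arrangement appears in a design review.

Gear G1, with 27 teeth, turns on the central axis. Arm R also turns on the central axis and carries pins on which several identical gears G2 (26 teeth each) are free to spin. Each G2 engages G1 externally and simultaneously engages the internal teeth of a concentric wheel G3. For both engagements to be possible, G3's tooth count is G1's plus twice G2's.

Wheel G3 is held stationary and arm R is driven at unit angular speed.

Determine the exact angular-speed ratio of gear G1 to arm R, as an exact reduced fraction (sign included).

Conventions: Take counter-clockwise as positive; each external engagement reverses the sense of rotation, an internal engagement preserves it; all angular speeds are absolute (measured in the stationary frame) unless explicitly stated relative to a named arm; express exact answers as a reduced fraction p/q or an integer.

106/27

topology: planetary set — G1 27T / G2 26T / G3 79T, arm = carrier (Willis)
ring teeth: 27 + 2·26 = 79
27(ω_sun−ω_arm) = −79(ω_ring−ω_arm),  ω_ring = 0, ω_arm = 1
ω_sun = 1 − (79/27)(0−1) = 106/27
ω_out/ω_in = 106/27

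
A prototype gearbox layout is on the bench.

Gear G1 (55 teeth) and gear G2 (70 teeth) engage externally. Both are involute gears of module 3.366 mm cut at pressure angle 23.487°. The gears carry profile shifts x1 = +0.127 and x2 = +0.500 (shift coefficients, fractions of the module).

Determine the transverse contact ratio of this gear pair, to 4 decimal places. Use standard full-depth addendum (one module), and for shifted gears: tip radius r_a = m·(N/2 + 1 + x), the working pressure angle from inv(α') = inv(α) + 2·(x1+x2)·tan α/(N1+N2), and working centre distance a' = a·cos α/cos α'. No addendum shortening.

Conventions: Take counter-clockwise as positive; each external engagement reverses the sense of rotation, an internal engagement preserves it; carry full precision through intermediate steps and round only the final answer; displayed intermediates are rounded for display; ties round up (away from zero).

class = single-mesh tooth geometry [involute pair 55T × 70T, m = 3.366]
base radii: r_b1 = 84.896038, r_b2 = 108.049503
tip radii: r_a1 = 96.358482, r_a2 = 122.859000
inv(α') = inv(23.487°) + 2·(+0.127+0.500)·tan α/(55+70) = 0.02897646  ⇒  α' = 24.73358°
a' = a·cos α / cos α' = 210.3750·cos 23.487°/cos 24.73358° = 212.433531
action lengths: √(r_a1²−r_b1²) = 45.580914, √(r_a2²−r_b2²) = 58.477677
base pitch p_b = π·m·cos α = 9.698501
CR = (45.580914 + 58.477677 − 212.433531·sin 24.73358°)/9.698501 = 1.564831
contact ratio ≈ 1.5648

1.5648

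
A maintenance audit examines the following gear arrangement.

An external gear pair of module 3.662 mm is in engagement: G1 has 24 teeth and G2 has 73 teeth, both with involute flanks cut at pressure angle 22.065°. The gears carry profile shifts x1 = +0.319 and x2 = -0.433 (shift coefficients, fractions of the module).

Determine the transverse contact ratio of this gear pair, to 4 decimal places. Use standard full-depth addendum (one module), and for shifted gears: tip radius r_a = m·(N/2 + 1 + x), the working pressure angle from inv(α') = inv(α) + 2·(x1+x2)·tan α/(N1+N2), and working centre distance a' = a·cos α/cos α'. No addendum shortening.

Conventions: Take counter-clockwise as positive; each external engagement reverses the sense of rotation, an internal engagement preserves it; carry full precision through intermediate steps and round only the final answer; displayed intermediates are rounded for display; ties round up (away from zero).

1.5711

recognized (one external pair, fixed centres): single-mesh tooth geometry, m = 3.662, N1 = 24, N2 = 73
base radii: r_b1 = 40.725466, r_b2 = 123.873292
tip radii: r_a1 = 48.774178, r_a2 = 135.739354
inv(α') = inv(22.065°) + 2·(+0.319-0.433)·tan α/(24+73) = 0.01928681  ⇒  α' = 21.72707°
a' = a·cos α / cos α' = 177.6070·cos 22.065°/cos 21.72707° = 177.186480
action lengths: √(r_a1²−r_b1²) = 26.839465, √(r_a2²−r_b2²) = 55.502971
base pitch p_b = π·m·cos α = 10.661902
CR = (26.839465 + 55.502971 − 177.186480·sin 21.72707°)/10.661902 = 1.571064
contact ratio ≈ 1.5711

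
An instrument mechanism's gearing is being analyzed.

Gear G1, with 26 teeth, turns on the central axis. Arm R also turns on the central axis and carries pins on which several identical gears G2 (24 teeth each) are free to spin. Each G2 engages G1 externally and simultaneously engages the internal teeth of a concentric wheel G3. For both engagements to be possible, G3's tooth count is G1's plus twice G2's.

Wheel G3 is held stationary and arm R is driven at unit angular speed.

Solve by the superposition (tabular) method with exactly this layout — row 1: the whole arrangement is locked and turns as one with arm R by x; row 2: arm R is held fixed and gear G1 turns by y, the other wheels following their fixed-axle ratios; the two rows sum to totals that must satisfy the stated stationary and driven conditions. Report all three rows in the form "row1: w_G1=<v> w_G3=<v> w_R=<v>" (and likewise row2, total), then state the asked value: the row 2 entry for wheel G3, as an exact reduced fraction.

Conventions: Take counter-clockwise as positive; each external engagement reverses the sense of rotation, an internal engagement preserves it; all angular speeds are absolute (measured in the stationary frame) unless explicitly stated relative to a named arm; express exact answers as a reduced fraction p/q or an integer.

row1: w_G1=1 w_G3=1 w_R=1
row2: w_G1=37/13 w_G3=-1 w_R=0
total: w_G1=50/13 w_G3=0 w_R=1
asked value: -1

class = planetary set [G3 = 26+2·24 = 74; Willis about the carrier]
row 1: whole set turns with the arm by x
superposition row 2 [arm held]: sun y, ring −(26/74)·y, arm 0
boundary: total ω_ring = x − (26/74)·y = 0 and total ω_arm = x = 1  ⇒  y = 37/13, x = 1
row 2 ring = −(26/74)·37/13 = -1
totals (row 1 + row 2): sun 1 + 37/13 = 50/13, ring 1 + (-1) = 0, arm 1 + 0 = 1
asked cell (row2, ring) = -1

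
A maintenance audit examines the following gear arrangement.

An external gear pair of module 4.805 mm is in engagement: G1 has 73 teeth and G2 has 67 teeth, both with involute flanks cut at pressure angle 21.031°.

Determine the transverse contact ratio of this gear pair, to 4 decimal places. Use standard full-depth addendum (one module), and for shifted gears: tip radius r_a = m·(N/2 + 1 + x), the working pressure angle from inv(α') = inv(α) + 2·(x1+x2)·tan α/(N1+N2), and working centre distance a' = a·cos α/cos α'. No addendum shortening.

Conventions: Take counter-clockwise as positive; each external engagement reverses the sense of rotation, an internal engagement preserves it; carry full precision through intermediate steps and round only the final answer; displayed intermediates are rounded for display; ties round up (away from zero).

1.7489

topology: single-mesh involute geometry — m = 4.805, 73T/67T pair
base radii: r_b1 = 163.699639, r_b2 = 150.244874
tip radii: r_a1 = 180.187500, r_a2 = 165.772500
no profile shift: α' = α, a' = a
action lengths: √(r_a1²−r_b1²) = 75.299158, √(r_a2²−r_b2²) = 70.049978
base pitch p_b = π·m·cos α = 14.089797
CR = (75.299158 + 70.049978 − 336.350000·sin 21.03100°)/14.089797 = 1.748939
contact ratio ≈ 1.7489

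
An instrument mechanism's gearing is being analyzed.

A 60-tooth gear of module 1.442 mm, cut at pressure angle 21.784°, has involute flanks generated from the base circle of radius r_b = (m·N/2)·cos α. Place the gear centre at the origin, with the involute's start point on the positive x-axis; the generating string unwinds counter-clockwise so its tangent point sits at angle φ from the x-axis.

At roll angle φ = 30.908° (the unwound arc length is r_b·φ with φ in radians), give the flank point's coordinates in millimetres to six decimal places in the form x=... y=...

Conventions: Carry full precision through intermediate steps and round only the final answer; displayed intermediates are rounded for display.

x=45.597283 y=2.041469

single-mesh involute tooth geometry (60T wheel at module 1.442)
pitch radius r_p = m·N/2 = 1.442·60/2 = 43.260000
base radius r_b = r_p·cos α = 43.260000·cos 21.784° = 40.170782
roll angle φ = 30.908° = 0.53944637 rad
x = r_b·(cos φ + φ·sin φ) = 45.597283
y = r_b·(sin φ − φ·cos φ) = 2.041469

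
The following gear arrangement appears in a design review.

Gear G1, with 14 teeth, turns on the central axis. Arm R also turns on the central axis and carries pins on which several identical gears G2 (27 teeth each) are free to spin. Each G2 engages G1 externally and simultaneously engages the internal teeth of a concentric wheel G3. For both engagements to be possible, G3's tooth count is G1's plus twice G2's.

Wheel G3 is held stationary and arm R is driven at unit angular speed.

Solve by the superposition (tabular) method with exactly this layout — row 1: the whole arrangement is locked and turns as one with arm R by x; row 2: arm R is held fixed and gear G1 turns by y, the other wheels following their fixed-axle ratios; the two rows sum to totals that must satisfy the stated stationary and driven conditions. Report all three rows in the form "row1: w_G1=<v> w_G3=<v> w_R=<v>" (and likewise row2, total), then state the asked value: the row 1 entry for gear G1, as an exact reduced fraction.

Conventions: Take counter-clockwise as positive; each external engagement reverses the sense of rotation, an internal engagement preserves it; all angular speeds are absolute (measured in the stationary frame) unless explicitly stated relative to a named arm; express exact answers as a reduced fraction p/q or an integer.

row1: w_G1=1 w_G3=1 w_R=1
row2: w_G1=34/7 w_G3=-1 w_R=0
total: w_G1=41/7 w_G3=0 w_R=1
asked value: 1

recognized (axles ride arm R): planetary set, 14/27/68 teeth
row 1: whole set turns with the arm by x
row 2 — arm fixed, fixed-axis ratios: sun y, ring −(14/68)·y, arm 0
boundary: total ω_ring = x − (14/68)·y = 0 and total ω_arm = x = 1  ⇒  y = 34/7, x = 1
row 2 ring = −(14/68)·34/7 = -1
totals (row 1 + row 2): sun 1 + 34/7 = 41/7, ring 1 + (-1) = 0, arm 1 + 0 = 1
asked cell (row1, sun) = 1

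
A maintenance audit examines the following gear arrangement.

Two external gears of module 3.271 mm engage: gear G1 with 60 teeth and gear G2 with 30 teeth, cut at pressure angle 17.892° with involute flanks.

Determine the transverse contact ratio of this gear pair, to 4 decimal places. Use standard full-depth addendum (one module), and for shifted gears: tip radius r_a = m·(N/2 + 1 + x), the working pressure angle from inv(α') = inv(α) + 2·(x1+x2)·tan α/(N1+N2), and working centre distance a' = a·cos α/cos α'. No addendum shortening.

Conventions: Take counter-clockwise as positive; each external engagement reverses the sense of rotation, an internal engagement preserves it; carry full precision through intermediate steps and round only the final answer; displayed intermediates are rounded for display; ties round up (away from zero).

recognized (one external pair, fixed centres): single-mesh tooth geometry, m = 3.271, N1 = 60, N2 = 30
base radii: r_b1 = 93.384169, r_b2 = 46.692085
tip radii: r_a1 = 101.401000, r_a2 = 52.336000
no profile shift: α' = α, a' = a
action lengths: √(r_a1²−r_b1²) = 39.516576, √(r_a2²−r_b2²) = 23.641196
base pitch p_b = π·m·cos α = 9.779167
CR = (39.516576 + 23.641196 − 147.195000·sin 17.89200°)/9.779167 = 1.834100
contact ratio ≈ 1.8341

1.8341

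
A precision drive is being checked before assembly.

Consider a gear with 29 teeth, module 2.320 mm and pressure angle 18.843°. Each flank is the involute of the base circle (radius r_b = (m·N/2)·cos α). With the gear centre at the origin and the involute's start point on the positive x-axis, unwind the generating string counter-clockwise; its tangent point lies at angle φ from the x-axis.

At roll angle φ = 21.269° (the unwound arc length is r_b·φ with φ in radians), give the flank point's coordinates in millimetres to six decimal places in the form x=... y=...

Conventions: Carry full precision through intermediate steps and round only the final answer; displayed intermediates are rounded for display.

x=33.955721 y=0.535414

class = single-mesh tooth geometry [base-circle involute, m = 2.320, 29T]
pitch radius r_p = m·N/2 = 2.320·29/2 = 33.640000
base radius r_b = r_p·cos α = 33.640000·cos 18.843° = 31.837136
roll angle φ = 21.269° = 0.37121408 rad
x = r_b·(cos φ + φ·sin φ) = 33.955721
y = r_b·(sin φ − φ·cos φ) = 0.535414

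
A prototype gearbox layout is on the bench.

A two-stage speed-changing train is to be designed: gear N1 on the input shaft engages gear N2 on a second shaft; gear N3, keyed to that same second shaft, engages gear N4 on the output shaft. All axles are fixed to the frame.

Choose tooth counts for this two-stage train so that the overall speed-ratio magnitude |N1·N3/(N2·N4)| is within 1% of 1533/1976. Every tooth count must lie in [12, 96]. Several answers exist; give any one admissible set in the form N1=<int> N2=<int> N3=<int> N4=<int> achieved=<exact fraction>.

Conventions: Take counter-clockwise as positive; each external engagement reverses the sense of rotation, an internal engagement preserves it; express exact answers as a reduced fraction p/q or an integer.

N1=21 N2=26 N3=73 N4=76 achieved=1533/1976

class = fixed-axis compound train [2-stage, 1533/1976 wanted]
target = 1533/1976 in lowest terms: an exact hit needs N1·N3 = k·1533 and N2·N4 = k·1976 for one integer k, every count in [12, 96]; additionally prefer no 1:1 stage (N1 ≠ N2, N3 ≠ N4)
k = 1: N1·N3 = 1533 = 21·73, N2·N4 = 1976 = 26·76
achieved = 21·73/(26·76) = 1533/1976; |achieved − target| = 0 ≤ 1533/197600 ✓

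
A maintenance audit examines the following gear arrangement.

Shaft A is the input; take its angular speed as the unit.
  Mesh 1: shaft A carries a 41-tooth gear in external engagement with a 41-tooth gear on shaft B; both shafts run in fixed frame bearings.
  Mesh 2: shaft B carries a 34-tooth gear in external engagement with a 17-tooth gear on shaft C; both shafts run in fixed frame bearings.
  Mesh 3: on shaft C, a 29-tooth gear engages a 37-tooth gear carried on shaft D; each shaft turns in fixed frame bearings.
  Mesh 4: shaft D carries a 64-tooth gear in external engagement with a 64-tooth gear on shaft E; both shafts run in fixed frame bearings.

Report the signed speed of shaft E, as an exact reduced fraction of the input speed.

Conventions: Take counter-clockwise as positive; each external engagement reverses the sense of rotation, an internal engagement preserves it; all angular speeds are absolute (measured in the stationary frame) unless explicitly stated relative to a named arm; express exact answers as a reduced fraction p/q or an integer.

58/37

4-mesh fixed-axis compound train (all bearings frame-fixed)
mesh 1 [41T→41T]: |ω|/ω_in = 1×41/41 = 1, sense flips to −
mesh 2 [34T→17T]: |ω|/ω_in = 1×34/17 = 2, sense flips to +
mesh 3 [29T→37T]: |ω|/ω_in = 2×29/37 = 58/37, sense flips to −
mesh 4 [64T→64T]: |ω|/ω_in = (58/37)×64/64 = 58/37, sense flips to +
signed output speed (× input speed) = 58/37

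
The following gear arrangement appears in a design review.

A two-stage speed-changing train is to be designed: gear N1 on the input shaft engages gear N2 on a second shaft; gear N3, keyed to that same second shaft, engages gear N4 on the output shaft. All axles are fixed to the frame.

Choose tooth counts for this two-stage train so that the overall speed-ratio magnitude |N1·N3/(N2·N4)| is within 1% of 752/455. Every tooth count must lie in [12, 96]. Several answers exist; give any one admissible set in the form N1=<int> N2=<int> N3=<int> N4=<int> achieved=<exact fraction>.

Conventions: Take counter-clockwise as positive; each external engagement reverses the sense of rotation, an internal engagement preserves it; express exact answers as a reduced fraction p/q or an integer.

topology: fixed-axis compound train — 2 stages, target 752/455
target = 752/455 in lowest terms: an exact hit needs N1·N3 = k·752 and N2·N4 = k·455 for one integer k, every count in [12, 96]; additionally prefer no 1:1 stage (N1 ≠ N2, N3 ≠ N4)
k = 1: N1·N3 = 752 = 16·47, N2·N4 = 455 = 13·35
achieved = 16·47/(13·35) = 752/455; |achieved − target| = 0 ≤ 188/11375 ✓

N1=16 N2=13 N3=47 N4=35 achieved=752/455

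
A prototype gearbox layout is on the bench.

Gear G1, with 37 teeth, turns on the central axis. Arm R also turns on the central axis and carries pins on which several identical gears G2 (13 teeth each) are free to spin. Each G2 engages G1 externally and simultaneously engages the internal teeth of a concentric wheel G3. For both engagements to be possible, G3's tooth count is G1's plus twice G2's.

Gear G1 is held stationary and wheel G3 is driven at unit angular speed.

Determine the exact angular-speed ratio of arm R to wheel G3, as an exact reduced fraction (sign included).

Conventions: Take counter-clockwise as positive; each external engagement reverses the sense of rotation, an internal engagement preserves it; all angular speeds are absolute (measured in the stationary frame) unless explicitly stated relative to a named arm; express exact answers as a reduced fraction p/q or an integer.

63/100

class = planetary set [G3 = 37+2·13 = 63; Willis about the carrier]
ring teeth: 37 + 2·13 = 63
37(ω_sun−ω_arm) = −63(ω_ring−ω_arm),  ω_sun = 0, ω_ring = 1
37(0−ω_arm) = −63(1−ω_arm)  ⇒  100·ω_arm = 63  ⇒  ω_arm = 63/100
ω_out/ω_in = 63/100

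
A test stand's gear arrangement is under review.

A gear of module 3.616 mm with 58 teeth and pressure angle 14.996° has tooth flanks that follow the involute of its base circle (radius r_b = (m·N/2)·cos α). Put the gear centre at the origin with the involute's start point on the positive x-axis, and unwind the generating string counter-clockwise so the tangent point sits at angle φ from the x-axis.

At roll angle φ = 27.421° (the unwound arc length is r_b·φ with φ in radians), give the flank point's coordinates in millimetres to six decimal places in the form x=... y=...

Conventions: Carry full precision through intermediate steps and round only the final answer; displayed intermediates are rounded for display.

x=112.237207 y=3.617087

single-mesh involute tooth geometry (58T wheel at module 3.616)
pitch radius r_p = m·N/2 = 3.616·58/2 = 104.864000
base radius r_b = r_p·cos α = 104.864000·cos 14.996° = 101.292740
roll angle φ = 27.421° = 0.47858673 rad
x = r_b·(cos φ + φ·sin φ) = 112.237207
y = r_b·(sin φ − φ·cos φ) = 3.617087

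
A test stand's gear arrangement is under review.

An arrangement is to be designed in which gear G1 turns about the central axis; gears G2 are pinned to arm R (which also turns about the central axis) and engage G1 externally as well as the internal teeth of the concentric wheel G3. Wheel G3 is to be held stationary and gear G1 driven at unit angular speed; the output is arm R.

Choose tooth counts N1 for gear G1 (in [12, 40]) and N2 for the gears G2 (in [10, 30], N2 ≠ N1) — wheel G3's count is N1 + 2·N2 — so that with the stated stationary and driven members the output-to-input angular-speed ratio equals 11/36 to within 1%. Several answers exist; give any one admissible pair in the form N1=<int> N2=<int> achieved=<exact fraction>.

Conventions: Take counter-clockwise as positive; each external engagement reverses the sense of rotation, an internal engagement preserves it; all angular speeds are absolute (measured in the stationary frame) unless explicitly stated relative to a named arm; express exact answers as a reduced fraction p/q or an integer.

N1=22 N2=14 achieved=11/36

topology: planetary set — design target 11/36, arm = carrier (Willis)
Willis with ω_ring = 0: ω_arm/ω_sun = N1/(N1+N3); set equal to 11/36  ⇒  N3/N1 = 1/(11/36) − 1 = 25/11
N3 = N1 + 2·N2  ⇒  N2/N1 = (N3/N1 − 1)/2 = (25/11 − 1)/2 = 7/11
smallest multiple with N1 ≥ 12 and N2 ≥ 10: k = 2  ⇒  N1 = 2·11 = 22, N2 = 2·7 = 14 (N1 ≤ 40, N2 ≤ 30, N2 ≠ N1 ✓), N3 = 22 + 2·14 = 50
check: N1/(N1+N3) with N1 = 22, N3 = 50 gives 11/36; |achieved − target| = 0 ≤ 11/3600 ✓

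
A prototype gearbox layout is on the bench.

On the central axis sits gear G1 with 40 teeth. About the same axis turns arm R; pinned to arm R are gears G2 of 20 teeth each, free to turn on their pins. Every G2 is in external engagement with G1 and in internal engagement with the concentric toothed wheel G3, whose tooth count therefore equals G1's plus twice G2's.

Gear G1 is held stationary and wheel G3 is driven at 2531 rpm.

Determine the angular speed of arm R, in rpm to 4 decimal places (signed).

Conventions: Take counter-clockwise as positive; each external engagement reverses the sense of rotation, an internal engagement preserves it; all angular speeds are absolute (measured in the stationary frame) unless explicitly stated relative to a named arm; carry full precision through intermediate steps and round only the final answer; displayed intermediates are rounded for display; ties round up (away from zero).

planetary set (40T centre, 20T on arm, 80T internal) — Willis relation
normalise by the input: solve with ω_ring = 1, then scale by 2531 rpm
ring teeth: 40 + 2·20 = 80
40(ω_sun−ω_arm) = −80(ω_ring−ω_arm),  ω_sun = 0, ω_ring = 1
40(0−ω_arm) = −80(1−ω_arm)  ⇒  120·ω_arm = 80  ⇒  ω_arm = 2/3
scale: ω_arm = 2/3 × 2531 rpm = +1687.3333 rpm

+1687.3333 rpm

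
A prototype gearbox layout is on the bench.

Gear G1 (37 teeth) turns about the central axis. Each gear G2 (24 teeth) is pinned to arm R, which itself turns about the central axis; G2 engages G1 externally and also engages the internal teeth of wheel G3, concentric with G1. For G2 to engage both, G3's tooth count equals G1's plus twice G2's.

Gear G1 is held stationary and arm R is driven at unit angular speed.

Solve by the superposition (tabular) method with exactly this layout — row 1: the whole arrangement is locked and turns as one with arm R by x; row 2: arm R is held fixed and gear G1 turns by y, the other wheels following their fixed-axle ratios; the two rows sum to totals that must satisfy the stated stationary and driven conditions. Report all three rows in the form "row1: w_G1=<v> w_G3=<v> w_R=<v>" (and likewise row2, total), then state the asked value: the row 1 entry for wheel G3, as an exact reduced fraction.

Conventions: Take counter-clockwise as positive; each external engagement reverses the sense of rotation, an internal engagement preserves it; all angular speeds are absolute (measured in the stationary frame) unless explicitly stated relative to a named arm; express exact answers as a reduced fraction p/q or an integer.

planetary set (37T centre, 24T on arm, 85T internal) — Willis relation
row 1 (train locked, turned with arm): all members turn x
row 2: sun turns y, ring = −(37/85)·y, arm 0
boundary: total ω_sun = x + y = 0 and total ω_arm = x = 1  ⇒  y = -1, x = 1
row 2 ring = −(37/85)·(-1) = 37/85
totals (row 1 + row 2): sun 1 + (-1) = 0, ring 1 + 37/85 = 122/85, arm 1 + 0 = 1
asked cell (row1, ring) = 1

row1: w_G1=1 w_G3=1 w_R=1
row2: w_G1=-1 w_G3=37/85 w_R=0
total: w_G1=0 w_G3=122/85 w_R=1
asked value: 1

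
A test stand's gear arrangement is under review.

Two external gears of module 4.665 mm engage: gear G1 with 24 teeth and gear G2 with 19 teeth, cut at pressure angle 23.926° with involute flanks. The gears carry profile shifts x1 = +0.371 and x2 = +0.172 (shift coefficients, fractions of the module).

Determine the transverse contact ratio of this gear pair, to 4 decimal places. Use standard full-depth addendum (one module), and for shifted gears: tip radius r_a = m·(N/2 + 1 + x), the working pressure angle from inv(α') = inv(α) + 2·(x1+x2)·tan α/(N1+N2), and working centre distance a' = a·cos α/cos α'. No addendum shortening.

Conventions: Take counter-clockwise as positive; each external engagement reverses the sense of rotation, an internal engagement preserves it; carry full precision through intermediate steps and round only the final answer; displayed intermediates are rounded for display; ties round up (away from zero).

single-mesh involute tooth geometry (24T engaging 19T at module 4.665)
base radii: r_b1 = 51.169639, r_b2 = 40.509298
tip radii: r_a1 = 62.375715, r_a2 = 49.784880
inv(α') = inv(23.926°) + 2·(+0.371+0.172)·tan α/(24+19) = 0.03730008  ⇒  α' = 26.78022°
a' = a·cos α / cos α' = 100.2975·cos 23.926°/cos 26.78022° = 102.693717
action lengths: √(r_a1²−r_b1²) = 35.670686, √(r_a2²−r_b2²) = 28.940129
base pitch p_b = π·m·cos α = 13.396180
CR = (35.670686 + 28.940129 − 102.693717·sin 26.78022°)/13.396180 = 1.369060
contact ratio ≈ 1.3691

1.3691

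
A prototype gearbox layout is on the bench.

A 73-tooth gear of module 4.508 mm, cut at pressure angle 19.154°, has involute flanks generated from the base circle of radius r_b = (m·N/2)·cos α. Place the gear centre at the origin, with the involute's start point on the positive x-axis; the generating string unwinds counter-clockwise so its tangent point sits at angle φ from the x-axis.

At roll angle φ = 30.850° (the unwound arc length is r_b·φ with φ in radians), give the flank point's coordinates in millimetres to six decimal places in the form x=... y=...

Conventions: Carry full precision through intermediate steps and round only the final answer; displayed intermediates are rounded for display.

single-mesh involute tooth geometry (73T wheel at module 4.508)
pitch radius r_p = m·N/2 = 4.508·73/2 = 164.542000
base radius r_b = r_p·cos α = 164.542000·cos 19.154° = 155.432971
roll angle φ = 30.850° = 0.53843407 rad
x = r_b·(cos φ + φ·sin φ) = 176.356977
y = r_b·(sin φ − φ·cos φ) = 7.855543

x=176.356977 y=7.855543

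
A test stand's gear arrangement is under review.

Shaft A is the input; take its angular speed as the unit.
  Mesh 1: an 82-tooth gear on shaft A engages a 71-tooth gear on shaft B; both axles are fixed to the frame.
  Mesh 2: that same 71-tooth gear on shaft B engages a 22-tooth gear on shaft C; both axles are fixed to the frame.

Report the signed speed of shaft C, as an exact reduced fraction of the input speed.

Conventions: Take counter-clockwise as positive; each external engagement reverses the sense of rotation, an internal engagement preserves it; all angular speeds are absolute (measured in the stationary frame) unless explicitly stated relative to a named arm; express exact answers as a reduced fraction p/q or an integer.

2-mesh fixed-axis compound train (all bearings frame-fixed)
mesh 1 [82T→71T]: |ω|/ω_in = 1×82/71 = 82/71, sense flips to −
mesh 2 [71T→22T]: |ω|/ω_in = (82/71)×71/22 = 41/11, sense flips to +
signed output speed (× input speed) = 41/11

41/11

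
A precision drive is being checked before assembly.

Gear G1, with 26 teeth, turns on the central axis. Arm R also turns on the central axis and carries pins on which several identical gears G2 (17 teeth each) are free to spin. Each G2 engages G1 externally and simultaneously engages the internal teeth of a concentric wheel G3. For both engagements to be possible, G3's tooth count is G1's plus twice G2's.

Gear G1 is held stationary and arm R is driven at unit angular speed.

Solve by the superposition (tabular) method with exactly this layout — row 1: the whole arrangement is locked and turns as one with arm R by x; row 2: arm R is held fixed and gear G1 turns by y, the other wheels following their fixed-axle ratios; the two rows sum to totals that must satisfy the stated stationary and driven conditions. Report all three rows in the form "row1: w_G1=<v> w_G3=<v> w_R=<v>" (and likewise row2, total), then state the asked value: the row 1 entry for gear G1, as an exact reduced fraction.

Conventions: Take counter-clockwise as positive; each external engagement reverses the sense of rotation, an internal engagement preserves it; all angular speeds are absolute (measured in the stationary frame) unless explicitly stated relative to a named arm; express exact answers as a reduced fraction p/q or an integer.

row1: w_G1=1 w_G3=1 w_R=1
row2: w_G1=-1 w_G3=13/30 w_R=0
total: w_G1=0 w_G3=43/30 w_R=1
asked value: 1

topology: planetary set — G1 26T / G2 17T / G3 60T, arm = carrier (Willis)
row 1 — lock + rotate with arm: ω_sun = ω_ring = ω_arm = x
row 2: sun turns y, ring = −(26/60)·y, arm 0
boundary: total ω_sun = x + y = 0 and total ω_arm = x = 1  ⇒  y = -1, x = 1
row 2 ring = −(26/60)·(-1) = 13/30
totals (row 1 + row 2): sun 1 + (-1) = 0, ring 1 + 13/30 = 43/30, arm 1 + 0 = 1
asked cell (row1, sun) = 1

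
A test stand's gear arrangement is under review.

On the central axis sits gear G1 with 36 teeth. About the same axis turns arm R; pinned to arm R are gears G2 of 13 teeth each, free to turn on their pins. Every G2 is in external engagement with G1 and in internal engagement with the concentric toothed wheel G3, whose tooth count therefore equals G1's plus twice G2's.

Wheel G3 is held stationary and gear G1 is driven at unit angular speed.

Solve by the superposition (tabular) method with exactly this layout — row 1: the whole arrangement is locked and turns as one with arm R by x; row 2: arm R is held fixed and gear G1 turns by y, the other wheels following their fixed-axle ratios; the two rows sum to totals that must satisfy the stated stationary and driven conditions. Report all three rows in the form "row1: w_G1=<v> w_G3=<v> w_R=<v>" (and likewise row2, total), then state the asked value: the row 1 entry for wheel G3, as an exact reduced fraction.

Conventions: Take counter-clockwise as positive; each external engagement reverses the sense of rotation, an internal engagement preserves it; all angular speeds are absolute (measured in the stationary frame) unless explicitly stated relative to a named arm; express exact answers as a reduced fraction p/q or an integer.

row1: w_G1=18/49 w_G3=18/49 w_R=18/49
row2: w_G1=31/49 w_G3=-18/49 w_R=0
total: w_G1=1 w_G3=0 w_R=18/49
asked value: 18/49

planetary set (36T centre, 13T on arm, 62T internal) — Willis relation
row 1: whole set turns with the arm by x
superposition row 2 [arm held]: sun y, ring −(36/62)·y, arm 0
boundary: total ω_ring = x − (36/62)·y = 0 and total ω_sun = x + y = 1  ⇒  y = 31/49, x = 18/49
row 2 ring = −(36/62)·31/49 = -18/49
totals (row 1 + row 2): sun 18/49 + 31/49 = 1, ring 18/49 + (-18/49) = 0, arm 18/49 + 0 = 18/49
asked cell (row1, ring) = 18/49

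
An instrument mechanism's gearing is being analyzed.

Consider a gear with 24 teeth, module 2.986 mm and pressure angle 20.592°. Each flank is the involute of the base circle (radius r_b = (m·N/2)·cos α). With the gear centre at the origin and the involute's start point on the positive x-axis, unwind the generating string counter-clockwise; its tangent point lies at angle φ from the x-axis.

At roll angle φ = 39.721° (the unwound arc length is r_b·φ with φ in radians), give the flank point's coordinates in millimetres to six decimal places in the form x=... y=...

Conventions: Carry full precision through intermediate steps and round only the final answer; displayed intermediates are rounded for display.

x=40.660209 y=3.549364

recognized (one wheel, involute flank): single-mesh tooth geometry, m = 2.986, N = 24
pitch radius r_p = m·N/2 = 2.986·24/2 = 35.832000
base radius r_b = r_p·cos α = 35.832000·cos 20.592° = 33.542645
roll angle φ = 39.721° = 0.69326223 rad
x = r_b·(cos φ + φ·sin φ) = 40.660209
y = r_b·(sin φ − φ·cos φ) = 3.549364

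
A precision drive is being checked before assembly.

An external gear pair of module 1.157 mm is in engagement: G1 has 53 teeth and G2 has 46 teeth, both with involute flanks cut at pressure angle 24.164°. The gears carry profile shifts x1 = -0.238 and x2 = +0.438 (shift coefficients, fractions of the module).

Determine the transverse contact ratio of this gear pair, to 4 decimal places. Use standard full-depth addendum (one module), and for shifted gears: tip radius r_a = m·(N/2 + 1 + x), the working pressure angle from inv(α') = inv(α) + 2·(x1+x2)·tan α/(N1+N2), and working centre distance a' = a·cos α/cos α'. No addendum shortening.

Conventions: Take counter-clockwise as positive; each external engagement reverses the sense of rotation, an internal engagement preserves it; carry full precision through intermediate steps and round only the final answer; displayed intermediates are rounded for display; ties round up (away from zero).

single-mesh involute tooth geometry (53T engaging 46T at module 1.157)
base radii: r_b1 = 27.973950, r_b2 = 24.279278
tip radii: r_a1 = 31.542134, r_a2 = 28.274766
inv(α') = inv(24.164°) + 2·(-0.238+0.438)·tan α/(53+46) = 0.02873423  ⇒  α' = 24.66798°
a' = a·cos α / cos α' = 57.2715·cos 24.164°/cos 24.66798° = 57.500647
action lengths: √(r_a1²−r_b1²) = 14.572725, √(r_a2²−r_b2²) = 14.490655
base pitch p_b = π·m·cos α = 3.316330
CR = (14.572725 + 14.490655 − 57.500647·sin 24.66798°)/3.316330 = 1.527276
contact ratio ≈ 1.5273

1.5273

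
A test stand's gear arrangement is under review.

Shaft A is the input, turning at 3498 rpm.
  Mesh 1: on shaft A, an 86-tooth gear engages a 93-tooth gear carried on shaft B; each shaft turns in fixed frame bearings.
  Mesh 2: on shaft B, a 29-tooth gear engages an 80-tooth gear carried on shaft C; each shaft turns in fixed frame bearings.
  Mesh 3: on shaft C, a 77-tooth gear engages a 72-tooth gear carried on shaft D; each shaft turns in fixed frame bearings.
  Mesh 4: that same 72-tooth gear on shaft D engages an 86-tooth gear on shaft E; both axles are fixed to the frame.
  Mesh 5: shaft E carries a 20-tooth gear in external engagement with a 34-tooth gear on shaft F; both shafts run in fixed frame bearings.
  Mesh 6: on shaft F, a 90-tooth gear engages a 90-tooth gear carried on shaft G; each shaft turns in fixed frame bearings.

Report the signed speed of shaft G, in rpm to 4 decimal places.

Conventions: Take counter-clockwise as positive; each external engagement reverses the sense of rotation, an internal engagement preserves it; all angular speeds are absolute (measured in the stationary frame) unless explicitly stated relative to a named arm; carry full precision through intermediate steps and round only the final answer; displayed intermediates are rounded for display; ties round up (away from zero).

+617.5707 rpm

topology: fixed-axis compound train — 6 meshes, A→G
mesh 1 [86T→93T]: ω = 3498.0000×86/93 = 3234.7097 rpm, sense flips to −
mesh 2 [29T→80T]: ω = 3234.7097×29/80 = 1172.5823 rpm, sense flips to +
mesh 3 [77T→72T]: ω = 1172.5823×77/72 = 1254.0116 rpm, sense flips to −
mesh 4 [72T→86T]: ω = 1254.0116×72/86 = 1049.8702 rpm, sense flips to +
mesh 5 [20T→34T]: ω = 1049.8702×20/34 = 617.5707 rpm, sense flips to −
mesh 6 [90T→90T]: ω = 617.5707×90/90 = 617.5707 rpm, sense flips to +
signed output speed = +617.5707 rpm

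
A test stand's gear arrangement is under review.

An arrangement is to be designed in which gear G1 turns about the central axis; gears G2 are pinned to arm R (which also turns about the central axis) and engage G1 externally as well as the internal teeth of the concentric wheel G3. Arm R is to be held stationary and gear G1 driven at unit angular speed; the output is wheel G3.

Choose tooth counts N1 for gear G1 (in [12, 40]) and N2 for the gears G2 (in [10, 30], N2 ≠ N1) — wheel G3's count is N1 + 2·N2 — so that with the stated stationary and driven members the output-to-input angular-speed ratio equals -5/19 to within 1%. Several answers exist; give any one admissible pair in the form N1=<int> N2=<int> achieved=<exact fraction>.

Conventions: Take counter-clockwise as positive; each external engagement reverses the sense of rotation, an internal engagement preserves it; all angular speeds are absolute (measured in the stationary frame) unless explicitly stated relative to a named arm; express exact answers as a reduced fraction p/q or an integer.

topology: planetary set — design target -5/19, arm = carrier (Willis)
Willis with ω_arm = 0: ω_ring/ω_sun = −N1/N3; set equal to -5/19  ⇒  N3/N1 = −1/(-5/19) = 19/5
N3 = N1 + 2·N2  ⇒  N2/N1 = (N3/N1 − 1)/2 = (19/5 − 1)/2 = 7/5
smallest multiple with N1 ≥ 12 and N2 ≥ 10: k = 3  ⇒  N1 = 3·5 = 15, N2 = 3·7 = 21 (N1 ≤ 40, N2 ≤ 30, N2 ≠ N1 ✓), N3 = 15 + 2·21 = 57
check: −N1/N3 with N1 = 15, N3 = 57 gives -5/19; |achieved − target| = 0 ≤ 1/380 ✓

N1=15 N2=21 achieved=-5/19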